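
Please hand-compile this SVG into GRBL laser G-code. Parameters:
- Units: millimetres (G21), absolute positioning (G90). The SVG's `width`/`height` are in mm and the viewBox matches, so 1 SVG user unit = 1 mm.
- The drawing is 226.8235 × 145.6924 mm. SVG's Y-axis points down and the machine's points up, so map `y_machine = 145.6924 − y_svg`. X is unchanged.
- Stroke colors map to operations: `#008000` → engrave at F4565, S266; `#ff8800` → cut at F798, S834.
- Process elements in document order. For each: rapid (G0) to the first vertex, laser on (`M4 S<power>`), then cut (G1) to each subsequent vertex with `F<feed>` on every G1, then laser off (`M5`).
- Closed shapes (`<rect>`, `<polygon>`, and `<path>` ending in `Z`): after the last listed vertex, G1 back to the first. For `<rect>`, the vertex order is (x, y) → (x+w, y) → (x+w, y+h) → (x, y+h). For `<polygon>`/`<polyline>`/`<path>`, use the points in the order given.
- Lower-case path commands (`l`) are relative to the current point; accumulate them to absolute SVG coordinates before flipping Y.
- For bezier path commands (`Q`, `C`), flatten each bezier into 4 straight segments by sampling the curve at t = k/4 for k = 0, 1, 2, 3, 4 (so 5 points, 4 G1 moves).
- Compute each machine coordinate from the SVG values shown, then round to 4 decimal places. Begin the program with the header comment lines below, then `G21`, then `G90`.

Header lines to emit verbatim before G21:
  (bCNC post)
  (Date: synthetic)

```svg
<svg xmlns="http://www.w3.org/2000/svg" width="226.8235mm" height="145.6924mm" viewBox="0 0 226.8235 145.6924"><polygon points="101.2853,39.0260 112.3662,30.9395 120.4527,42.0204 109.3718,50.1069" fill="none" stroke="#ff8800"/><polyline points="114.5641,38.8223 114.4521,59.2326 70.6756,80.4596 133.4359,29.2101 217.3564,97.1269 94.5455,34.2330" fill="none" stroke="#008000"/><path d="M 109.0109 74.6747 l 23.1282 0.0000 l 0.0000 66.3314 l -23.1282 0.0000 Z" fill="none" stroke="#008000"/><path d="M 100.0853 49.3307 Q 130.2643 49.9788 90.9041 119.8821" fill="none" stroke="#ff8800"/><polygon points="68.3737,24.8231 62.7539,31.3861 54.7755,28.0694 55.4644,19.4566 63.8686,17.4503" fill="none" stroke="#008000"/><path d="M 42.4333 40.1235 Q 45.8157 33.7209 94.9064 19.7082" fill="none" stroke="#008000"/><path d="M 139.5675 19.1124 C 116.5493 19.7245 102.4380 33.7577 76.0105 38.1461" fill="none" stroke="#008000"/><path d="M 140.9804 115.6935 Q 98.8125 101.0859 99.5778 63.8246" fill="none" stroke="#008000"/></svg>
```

(bCNC post)
(Date: synthetic)
G21
G90
G0 X101.2853 Y106.6664
M4 S834
G1 X112.3662 Y114.7529 F798
G1 X120.4527 Y103.6720 F798
G1 X109.3718 Y95.5855 F798
G1 X101.2853 Y106.6664 F798
M5
G0 X114.5641 Y106.8701
M4 S266
G1 X114.4521 Y86.4598 F4565
G1 X70.6756 Y65.2328 F4565
G1 X133.4359 Y116.4823 F4565
G1 X217.3564 Y48.5655 F4565
G1 X94.5455 Y111.4594 F4565
M5
G0 X109.0109 Y71.0177
M4 S266
G1 X132.1391 Y71.0177 F4565
G1 X132.1391 Y4.6863 F4565
G1 X109.0109 Y4.6863 F4565
G1 X109.0109 Y71.0177 F4565
M5
G0 X100.0853 Y96.3617
M4 S834
G1 X110.8286 Y91.7092 F798
G1 X112.8795 Y78.3998 F798
G1 X106.2380 Y56.4335 F798
G1 X90.9041 Y25.8103 F798
M5
G0 X68.3737 Y120.8693
M4 S266
G1 X62.7539 Y114.3063 F4565
G1 X54.7755 Y117.6230 F4565
G1 X55.4644 Y126.2358 F4565
G1 X63.8686 Y128.2421 F4565
G1 X68.3737 Y120.8693 F4565
M5
G0 X42.4333 Y105.5689
M4 S266
G1 X46.9813 Y109.2458 F4565
G1 X57.2428 Y113.8740 F4565
G1 X73.2178 Y119.4535 F4565
G1 X94.9064 Y125.9842 F4565
M5
G0 X139.5675 Y126.5800
M4 S266
G1 X123.6423 Y123.9649 F4565
G1 X109.0675 Y118.4793 F4565
G1 X93.8534 Y112.2856 F4565
G1 X76.0105 Y107.5463 F4565
M5
G0 X140.9804 Y29.9989
M4 S266
G1 X122.5798 Y38.7186 F4565
G1 X109.5458 Y50.2699 F4565
G1 X101.8785 Y64.6530 F4565
G1 X99.5778 Y81.8678 F4565
M5

1 u = 1 mm; y_m = 145.6924 − y.

[1] `<polygon>` regular polygon, #ff8800→cut S834 F798: (101.2853,106.6664) → (112.3662,114.7529) → (120.4527,103.6720) → (109.3718,95.5855) → (101.2853,106.6664) (closed)

[2] `<polyline>` open polyline, #008000→engrave S266 F4565: (114.5641,106.8701) → (114.4521,86.4598) → (70.6756,65.2328) → (133.4359,116.4823) → (217.3564,48.5655) → (94.5455,111.4594)

[3] `<path>` rectangle, #008000→engrave S266 F4565: (109.0109,71.0177) → (132.1391,71.0177) → (132.1391,4.6863) → (109.0109,4.6863) → (109.0109,71.0177) (closed)

[4] `<path>` quadratic bezier, #ff8800→cut S834 F798: (100.0853,96.3617) → (110.8286,91.7092) → (112.8795,78.3998) → (106.2380,56.4335) → (90.9041,25.8103)

[5] `<polygon>` regular polygon, #008000→engrave S266 F4565: (68.3737,120.8693) → (62.7539,114.3063) → (54.7755,117.6230) → (55.4644,126.2358) → (63.8686,128.2421) → (68.3737,120.8693) (closed)

[6] `<path>` quadratic bezier, #008000→engrave S266 F4565: (42.4333,105.5689) → (46.9813,109.2458) → (57.2428,113.8740) → (73.2178,119.4535) → (94.9064,125.9842)

[7] `<path>` cubic bezier, #008000→engrave S266 F4565: (139.5675,126.5800) → (123.6423,123.9649) → (109.0675,118.4793) → (93.8534,112.2856) → (76.0105,107.5463)

[8] `<path>` quadratic bezier, #008000→engrave S266 F4565: (140.9804,29.9989) → (122.5798,38.7186) → (109.5458,50.2699) → (101.8785,64.6530) → (99.5778,81.8678)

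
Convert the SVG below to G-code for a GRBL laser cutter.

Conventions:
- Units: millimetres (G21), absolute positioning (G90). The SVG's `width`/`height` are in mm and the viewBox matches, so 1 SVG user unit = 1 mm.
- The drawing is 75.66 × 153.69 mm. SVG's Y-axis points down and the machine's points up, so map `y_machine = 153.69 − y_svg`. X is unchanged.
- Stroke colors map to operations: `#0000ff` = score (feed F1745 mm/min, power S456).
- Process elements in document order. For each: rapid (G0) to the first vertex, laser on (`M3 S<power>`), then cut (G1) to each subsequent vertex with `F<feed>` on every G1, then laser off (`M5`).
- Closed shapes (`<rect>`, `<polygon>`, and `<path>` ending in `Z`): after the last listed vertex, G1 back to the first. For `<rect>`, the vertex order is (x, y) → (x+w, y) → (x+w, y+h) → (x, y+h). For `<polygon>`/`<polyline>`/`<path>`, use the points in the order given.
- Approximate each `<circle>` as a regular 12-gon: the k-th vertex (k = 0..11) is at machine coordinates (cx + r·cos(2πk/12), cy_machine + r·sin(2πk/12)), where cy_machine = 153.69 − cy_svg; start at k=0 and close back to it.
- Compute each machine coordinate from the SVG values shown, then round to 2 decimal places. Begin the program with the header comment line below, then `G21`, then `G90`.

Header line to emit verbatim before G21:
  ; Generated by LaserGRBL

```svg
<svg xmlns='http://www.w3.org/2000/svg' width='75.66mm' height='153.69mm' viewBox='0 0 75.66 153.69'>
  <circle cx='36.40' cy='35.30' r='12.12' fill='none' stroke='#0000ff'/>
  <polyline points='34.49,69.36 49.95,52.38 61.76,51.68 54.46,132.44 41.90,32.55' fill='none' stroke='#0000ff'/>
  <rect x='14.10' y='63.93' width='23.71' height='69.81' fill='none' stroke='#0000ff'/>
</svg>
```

Since the viewBox matches the mm dimensions, user units are millimetres directly. The only transform is the Y-flip y_m = 153.69 − y_svg.

Shape 1 is a circle drawn with `<circle>`. Its stroke #0000ff means score at S456, F1745. After flipping Y the toolpath is (48.52,118.39) → (46.90,124.45) → (42.46,128.89) → (36.40,130.51) → (30.34,128.89) → (25.90,124.45) → (24.28,118.39) → (25.90,112.33) → (30.34,107.89) → (36.40,106.27) → (42.46,107.89) → (46.90,112.33) → (48.52,118.39), returning to the start.

Shape 2 is a open polyline drawn with `<polyline>`. Its stroke #0000ff means score at S456, F1745. After flipping Y the toolpath is (34.49,84.33) → (49.95,101.31) → (61.76,102.01) → (54.46,21.25) → (41.90,121.14).

Shape 3 is a rectangle drawn with `<rect>`. Its stroke #0000ff means score at S456, F1745. After flipping Y the toolpath is (14.10,89.76) → (37.81,89.76) → (37.81,19.95) → (14.10,19.95) → (14.10,89.76), returning to the start.

; Generated by LaserGRBL
G21
G90
G0 X48.52 Y118.39
M3 S456
G1 X46.90 Y124.45 F1745
G1 X42.46 Y128.89 F1745
G1 X36.40 Y130.51 F1745
G1 X30.34 Y128.89 F1745
G1 X25.90 Y124.45 F1745
G1 X24.28 Y118.39 F1745
G1 X25.90 Y112.33 F1745
G1 X30.34 Y107.89 F1745
G1 X36.40 Y106.27 F1745
G1 X42.46 Y107.89 F1745
G1 X46.90 Y112.33 F1745
G1 X48.52 Y118.39 F1745
M5
G0 X34.49 Y84.33
M3 S456
G1 X49.95 Y101.31 F1745
G1 X61.76 Y102.01 F1745
G1 X54.46 Y21.25 F1745
G1 X41.90 Y121.14 F1745
M5
G0 X14.10 Y89.76
M3 S456
G1 X37.81 Y89.76 F1745
G1 X37.81 Y19.95 F1745
G1 X14.10 Y19.95 F1745
G1 X14.10 Y89.76 F1745
M5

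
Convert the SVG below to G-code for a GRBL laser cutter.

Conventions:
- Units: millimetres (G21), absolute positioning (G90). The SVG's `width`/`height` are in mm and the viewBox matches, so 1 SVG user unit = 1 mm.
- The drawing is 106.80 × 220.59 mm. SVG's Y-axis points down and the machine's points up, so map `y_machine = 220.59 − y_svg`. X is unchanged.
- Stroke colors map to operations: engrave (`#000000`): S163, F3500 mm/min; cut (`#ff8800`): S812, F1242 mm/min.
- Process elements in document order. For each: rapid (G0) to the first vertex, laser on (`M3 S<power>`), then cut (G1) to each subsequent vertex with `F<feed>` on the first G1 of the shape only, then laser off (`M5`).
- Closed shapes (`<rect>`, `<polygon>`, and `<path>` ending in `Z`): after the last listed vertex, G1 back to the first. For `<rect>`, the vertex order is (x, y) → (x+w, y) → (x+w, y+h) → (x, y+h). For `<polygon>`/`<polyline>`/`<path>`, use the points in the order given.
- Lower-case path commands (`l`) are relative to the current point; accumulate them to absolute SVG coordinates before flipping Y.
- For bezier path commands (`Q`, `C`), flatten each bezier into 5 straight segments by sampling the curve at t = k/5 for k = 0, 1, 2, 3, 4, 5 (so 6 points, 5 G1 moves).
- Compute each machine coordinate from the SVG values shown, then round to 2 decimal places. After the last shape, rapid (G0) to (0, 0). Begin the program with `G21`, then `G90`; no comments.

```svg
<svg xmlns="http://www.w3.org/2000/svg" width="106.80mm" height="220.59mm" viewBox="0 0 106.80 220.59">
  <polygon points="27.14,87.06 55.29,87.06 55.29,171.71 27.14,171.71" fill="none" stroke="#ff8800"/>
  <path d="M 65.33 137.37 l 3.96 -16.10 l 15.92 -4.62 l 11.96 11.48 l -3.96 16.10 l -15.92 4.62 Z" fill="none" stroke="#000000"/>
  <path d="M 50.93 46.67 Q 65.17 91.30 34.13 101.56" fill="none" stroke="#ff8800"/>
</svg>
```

viewBox `0 0 106.80 220.59` with mm width/height → 1 unit = 1 mm. Flip: y_m = 220.59 − y_svg.

**Shape 1** — `<polygon>` rectangle, stroke `#ff8800` → cut (S812, F1242). Machine vertices: (27.14,133.53) → (55.29,133.53) → (55.29,48.88) → (27.14,48.88) → (27.14,133.53). Closed: final G1 returns to the first vertex.

**Shape 2** — `<path>` regular polygon, stroke `#000000` → engrave (S163, F3500). Machine vertices: (65.33,83.22) → (69.29,99.32) → (85.21,103.94) → (97.17,92.46) → (93.21,76.36) → (77.29,71.74) → (65.33,83.22). Closed: final G1 returns to the first vertex.

**Shape 3** — `<path>` quadratic bezier, stroke `#ff8800` → cut (S812, F1242). Control points (SVG): P0=(50.93,46.67), P1=(65.17,91.30), P2=(34.13,101.56); sampled at t=k/5. Machine vertices: (50.93,173.92) → (54.81,157.44) → (55.08,143.72) → (51.72,132.74) → (44.73,124.51) → (34.13,119.03). Open path.

G21
G90
G0 X27.14 Y133.53
M3 S812
G1 X55.29 Y133.53 F1242
G1 X55.29 Y48.88
G1 X27.14 Y48.88
G1 X27.14 Y133.53
M5
G0 X65.33 Y83.22
M3 S163
G1 X69.29 Y99.32 F3500
G1 X85.21 Y103.94
G1 X97.17 Y92.46
G1 X93.21 Y76.36
G1 X77.29 Y71.74
G1 X65.33 Y83.22
M5
G0 X50.93 Y173.92
M3 S812
G1 X54.81 Y157.44 F1242
G1 X55.08 Y143.72
G1 X51.72 Y132.74
G1 X44.73 Y124.51
G1 X34.13 Y119.03
M5
G0 X0.00 Y0.00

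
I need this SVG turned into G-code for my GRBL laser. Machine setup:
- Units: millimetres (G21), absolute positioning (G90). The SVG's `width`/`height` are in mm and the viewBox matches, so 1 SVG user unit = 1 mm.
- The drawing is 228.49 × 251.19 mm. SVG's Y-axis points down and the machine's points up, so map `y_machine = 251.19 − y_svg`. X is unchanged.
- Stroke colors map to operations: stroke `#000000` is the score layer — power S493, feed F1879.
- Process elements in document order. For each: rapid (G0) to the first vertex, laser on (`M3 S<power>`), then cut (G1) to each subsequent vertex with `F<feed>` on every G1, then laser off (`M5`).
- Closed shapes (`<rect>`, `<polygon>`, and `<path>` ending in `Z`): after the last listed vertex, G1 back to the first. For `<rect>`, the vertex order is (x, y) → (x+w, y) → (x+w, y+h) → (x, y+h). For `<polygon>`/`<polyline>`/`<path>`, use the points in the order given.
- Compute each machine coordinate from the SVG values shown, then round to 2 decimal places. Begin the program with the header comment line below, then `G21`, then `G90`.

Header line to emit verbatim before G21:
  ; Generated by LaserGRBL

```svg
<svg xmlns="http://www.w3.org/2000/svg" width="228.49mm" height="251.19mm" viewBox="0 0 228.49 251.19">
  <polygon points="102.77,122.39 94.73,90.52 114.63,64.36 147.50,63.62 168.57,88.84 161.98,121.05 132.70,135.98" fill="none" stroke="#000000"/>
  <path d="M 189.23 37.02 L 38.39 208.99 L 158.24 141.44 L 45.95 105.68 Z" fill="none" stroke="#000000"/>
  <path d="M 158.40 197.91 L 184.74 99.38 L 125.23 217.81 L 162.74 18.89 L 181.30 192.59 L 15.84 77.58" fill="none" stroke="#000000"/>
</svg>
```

1 u = 1 mm; y_m = 251.19 − y.

[1] `<polygon>` regular polygon, #000000→score S493 F1879: (102.77,128.80) → (94.73,160.67) → (114.63,186.83) → (147.50,187.57) → (168.57,162.35) → (161.98,130.14) → (132.70,115.21) → (102.77,128.80) (closed)

[2] `<path>` closed polygon, #000000→score S493 F1879: (189.23,214.17) → (38.39,42.20) → (158.24,109.75) → (45.95,145.51) → (189.23,214.17) (closed)

[3] `<path>` open polyline, #000000→score S493 F1879: (158.40,53.28) → (184.74,151.81) → (125.23,33.38) → (162.74,232.30) → (181.30,58.60) → (15.84,173.61)

; Generated by LaserGRBL
G21
G90
G0 X102.77 Y128.80
M3 S493
G1 X94.73 Y160.67 F1879
G1 X114.63 Y186.83 F1879
G1 X147.50 Y187.57 F1879
G1 X168.57 Y162.35 F1879
G1 X161.98 Y130.14 F1879
G1 X132.70 Y115.21 F1879
G1 X102.77 Y128.80 F1879
M5
G0 X189.23 Y214.17
M3 S493
G1 X38.39 Y42.20 F1879
G1 X158.24 Y109.75 F1879
G1 X45.95 Y145.51 F1879
G1 X189.23 Y214.17 F1879
M5
G0 X158.40 Y53.28
M3 S493
G1 X184.74 Y151.81 F1879
G1 X125.23 Y33.38 F1879
G1 X162.74 Y232.30 F1879
G1 X181.30 Y58.60 F1879
G1 X15.84 Y173.61 F1879
M5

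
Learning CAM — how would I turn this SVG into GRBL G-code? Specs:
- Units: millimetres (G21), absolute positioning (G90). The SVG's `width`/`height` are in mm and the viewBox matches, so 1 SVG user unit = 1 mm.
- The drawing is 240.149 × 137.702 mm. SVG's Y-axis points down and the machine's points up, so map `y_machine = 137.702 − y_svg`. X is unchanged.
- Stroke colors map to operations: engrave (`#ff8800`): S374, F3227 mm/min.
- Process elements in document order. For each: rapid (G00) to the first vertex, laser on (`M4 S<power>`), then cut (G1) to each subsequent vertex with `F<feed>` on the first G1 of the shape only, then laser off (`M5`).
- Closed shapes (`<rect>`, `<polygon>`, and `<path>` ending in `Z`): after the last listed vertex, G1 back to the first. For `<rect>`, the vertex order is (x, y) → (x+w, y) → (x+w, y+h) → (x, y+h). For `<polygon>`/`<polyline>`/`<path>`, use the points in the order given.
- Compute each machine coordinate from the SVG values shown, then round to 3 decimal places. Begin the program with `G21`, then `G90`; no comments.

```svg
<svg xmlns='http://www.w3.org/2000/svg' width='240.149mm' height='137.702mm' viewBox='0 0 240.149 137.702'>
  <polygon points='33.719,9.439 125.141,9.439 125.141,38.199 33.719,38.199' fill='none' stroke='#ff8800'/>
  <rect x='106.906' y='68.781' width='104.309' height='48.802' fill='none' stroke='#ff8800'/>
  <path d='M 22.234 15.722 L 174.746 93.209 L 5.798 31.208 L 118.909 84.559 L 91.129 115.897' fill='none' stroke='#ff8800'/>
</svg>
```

G21
G90
G00 X33.719 Y128.263
M4 S374
G1 X125.141 Y128.263 F3227
G1 X125.141 Y99.503
G1 X33.719 Y99.503
G1 X33.719 Y128.263
M5
G00 X106.906 Y68.921
M4 S374
G1 X211.215 Y68.921 F3227
G1 X211.215 Y20.119
G1 X106.906 Y20.119
G1 X106.906 Y68.921
M5
G00 X22.234 Y121.980
M4 S374
G1 X174.746 Y44.493 F3227
G1 X5.798 Y106.494
G1 X118.909 Y53.143
G1 X91.129 Y21.805
M5

viewBox `0 0 240.149 137.702` with mm width/height → 1 unit = 1 mm. Flip: y_m = 137.702 − y_svg.

**Shape 1** — `<polygon>` rectangle, stroke `#ff8800` → engrave (S374, F3227). Machine vertices: (33.719,128.263) → (125.141,128.263) → (125.141,99.503) → (33.719,99.503) → (33.719,128.263). Closed: final G1 returns to the first vertex.

**Shape 2** — `<rect>` rectangle, stroke `#ff8800` → engrave (S374, F3227). Machine vertices: (106.906,68.921) → (211.215,68.921) → (211.215,20.119) → (106.906,20.119) → (106.906,68.921). Closed: final G1 returns to the first vertex.

**Shape 3** — `<path>` open polyline, stroke `#ff8800` → engrave (S374, F3227). Machine vertices: (22.234,121.980) → (174.746,44.493) → (5.798,106.494) → (118.909,53.143) → (91.129,21.805). Open path.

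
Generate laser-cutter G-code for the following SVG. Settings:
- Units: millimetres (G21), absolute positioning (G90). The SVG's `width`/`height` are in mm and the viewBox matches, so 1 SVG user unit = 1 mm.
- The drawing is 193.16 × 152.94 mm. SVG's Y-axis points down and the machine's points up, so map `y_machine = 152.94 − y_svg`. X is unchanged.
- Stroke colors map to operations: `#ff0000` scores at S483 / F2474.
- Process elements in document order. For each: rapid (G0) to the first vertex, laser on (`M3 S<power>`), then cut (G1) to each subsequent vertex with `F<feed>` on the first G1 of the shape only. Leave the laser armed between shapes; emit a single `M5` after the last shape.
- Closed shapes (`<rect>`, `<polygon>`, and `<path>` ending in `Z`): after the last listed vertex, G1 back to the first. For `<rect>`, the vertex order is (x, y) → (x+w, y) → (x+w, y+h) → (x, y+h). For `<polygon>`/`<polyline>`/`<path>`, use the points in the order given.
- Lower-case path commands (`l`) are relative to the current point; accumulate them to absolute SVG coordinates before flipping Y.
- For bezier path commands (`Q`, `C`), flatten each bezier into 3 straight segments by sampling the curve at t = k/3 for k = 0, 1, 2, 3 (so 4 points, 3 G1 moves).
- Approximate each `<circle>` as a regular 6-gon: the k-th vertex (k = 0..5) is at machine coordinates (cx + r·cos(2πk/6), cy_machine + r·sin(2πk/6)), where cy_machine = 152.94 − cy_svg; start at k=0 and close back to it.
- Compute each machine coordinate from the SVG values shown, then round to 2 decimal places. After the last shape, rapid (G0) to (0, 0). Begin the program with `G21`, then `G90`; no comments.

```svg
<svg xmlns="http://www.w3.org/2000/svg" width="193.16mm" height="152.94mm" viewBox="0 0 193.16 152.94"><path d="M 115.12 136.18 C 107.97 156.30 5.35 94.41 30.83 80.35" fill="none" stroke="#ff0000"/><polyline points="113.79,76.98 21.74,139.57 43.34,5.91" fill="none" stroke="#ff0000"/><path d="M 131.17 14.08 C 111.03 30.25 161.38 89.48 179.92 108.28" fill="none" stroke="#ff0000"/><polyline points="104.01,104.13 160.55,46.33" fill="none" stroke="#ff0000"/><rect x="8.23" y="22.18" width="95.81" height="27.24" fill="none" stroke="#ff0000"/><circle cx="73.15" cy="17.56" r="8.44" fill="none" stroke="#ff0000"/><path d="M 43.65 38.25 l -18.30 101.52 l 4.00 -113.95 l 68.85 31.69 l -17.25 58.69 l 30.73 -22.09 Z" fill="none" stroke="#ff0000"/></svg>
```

G21
G90
G0 X115.12 Y16.76
M3 S483
G1 X84.43 Y19.17 F2474
G1 X39.77 Y47.40
G1 X30.83 Y72.59
G0 X113.79 Y75.96
M3 S483
G1 X21.74 Y13.37 F2474
G1 X43.34 Y147.03
G0 X131.17 Y138.86
M3 S483
G1 X130.74 Y111.43 F2474
G1 X154.57 Y73.84
G1 X179.92 Y44.66
G0 X104.01 Y48.81
M3 S483
G1 X160.55 Y106.61 F2474
G0 X8.23 Y130.76
M3 S483
G1 X104.04 Y130.76 F2474
G1 X104.04 Y103.52
G1 X8.23 Y103.52
G1 X8.23 Y130.76
G0 X81.59 Y135.38
M3 S483
G1 X77.37 Y142.69 F2474
G1 X68.93 Y142.69
G1 X64.71 Y135.38
G1 X68.93 Y128.07
G1 X77.37 Y128.07
G1 X81.59 Y135.38
G0 X43.65 Y114.69
M3 S483
G1 X25.35 Y13.17 F2474
G1 X29.35 Y127.12
G1 X98.20 Y95.43
G1 X80.95 Y36.74
G1 X111.68 Y58.83
G1 X43.65 Y114.69
M5
G0 X0.00 Y0.00

1 u = 1 mm; y_m = 152.94 − y.

[1] `<path>` cubic bezier, #ff0000→score S483 F2474: (115.12,16.76) → (84.43,19.17) → (39.77,47.40) → (30.83,72.59)

[2] `<polyline>` open polyline, #ff0000→score S483 F2474: (113.79,75.96) → (21.74,13.37) → (43.34,147.03)

[3] `<path>` cubic bezier, #ff0000→score S483 F2474: (131.17,138.86) → (130.74,111.43) → (154.57,73.84) → (179.92,44.66)

[4] `<polyline>` line segment, #ff0000→score S483 F2474: (104.01,48.81) → (160.55,106.61)

[5] `<rect>` rectangle, #ff0000→score S483 F2474: (8.23,130.76) → (104.04,130.76) → (104.04,103.52) → (8.23,103.52) → (8.23,130.76) (closed)

[6] `<circle>` circle, #ff0000→score S483 F2474: (81.59,135.38) → (77.37,142.69) → (68.93,142.69) → (64.71,135.38) → (68.93,128.07) → (77.37,128.07) → (81.59,135.38) (closed)

[7] `<path>` closed polygon, #ff0000→score S483 F2474: (43.65,114.69) → (25.35,13.17) → (29.35,127.12) → (98.20,95.43) → (80.95,36.74) → (111.68,58.83) → (43.65,114.69) (closed)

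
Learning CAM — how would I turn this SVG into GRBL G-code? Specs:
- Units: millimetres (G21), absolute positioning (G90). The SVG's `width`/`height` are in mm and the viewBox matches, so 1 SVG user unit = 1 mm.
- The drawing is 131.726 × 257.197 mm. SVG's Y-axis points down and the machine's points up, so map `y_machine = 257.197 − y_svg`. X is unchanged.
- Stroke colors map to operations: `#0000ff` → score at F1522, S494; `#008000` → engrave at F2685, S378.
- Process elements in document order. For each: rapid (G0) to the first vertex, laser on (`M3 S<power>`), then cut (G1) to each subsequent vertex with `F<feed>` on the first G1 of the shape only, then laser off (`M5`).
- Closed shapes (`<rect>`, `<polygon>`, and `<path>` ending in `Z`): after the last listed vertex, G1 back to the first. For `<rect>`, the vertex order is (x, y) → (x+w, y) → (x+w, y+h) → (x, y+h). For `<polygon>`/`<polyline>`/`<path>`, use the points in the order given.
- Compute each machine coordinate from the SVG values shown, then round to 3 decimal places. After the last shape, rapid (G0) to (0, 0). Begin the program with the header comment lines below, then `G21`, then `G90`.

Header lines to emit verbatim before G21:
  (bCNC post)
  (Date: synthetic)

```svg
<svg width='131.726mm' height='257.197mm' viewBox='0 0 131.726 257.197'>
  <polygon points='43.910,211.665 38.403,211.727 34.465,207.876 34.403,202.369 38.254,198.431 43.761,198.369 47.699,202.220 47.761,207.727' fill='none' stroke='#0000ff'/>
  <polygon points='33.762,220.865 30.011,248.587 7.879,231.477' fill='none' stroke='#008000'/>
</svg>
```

1 u = 1 mm; y_m = 257.197 − y.

[1] `<polygon>` regular polygon, #0000ff→score S494 F1522: (43.910,45.532) → (38.403,45.470) → (34.465,49.321) → (34.403,54.828) → (38.254,58.766) → (43.761,58.828) → (47.699,54.977) → (47.761,49.470) → (43.910,45.532) (closed)

[2] `<polygon>` regular polygon, #008000→engrave S378 F2685: (33.762,36.332) → (30.011,8.610) → (7.879,25.720) → (33.762,36.332) (closed)

(bCNC post)
(Date: synthetic)
G21
G90
G0 X43.910 Y45.532
M3 S494
G1 X38.403 Y45.470 F1522
G1 X34.465 Y49.321
G1 X34.403 Y54.828
G1 X38.254 Y58.766
G1 X43.761 Y58.828
G1 X47.699 Y54.977
G1 X47.761 Y49.470
G1 X43.910 Y45.532
M5
G0 X33.762 Y36.332
M3 S378
G1 X30.011 Y8.610 F2685
G1 X7.879 Y25.720
G1 X33.762 Y36.332
M5
G0 X0.000 Y0.000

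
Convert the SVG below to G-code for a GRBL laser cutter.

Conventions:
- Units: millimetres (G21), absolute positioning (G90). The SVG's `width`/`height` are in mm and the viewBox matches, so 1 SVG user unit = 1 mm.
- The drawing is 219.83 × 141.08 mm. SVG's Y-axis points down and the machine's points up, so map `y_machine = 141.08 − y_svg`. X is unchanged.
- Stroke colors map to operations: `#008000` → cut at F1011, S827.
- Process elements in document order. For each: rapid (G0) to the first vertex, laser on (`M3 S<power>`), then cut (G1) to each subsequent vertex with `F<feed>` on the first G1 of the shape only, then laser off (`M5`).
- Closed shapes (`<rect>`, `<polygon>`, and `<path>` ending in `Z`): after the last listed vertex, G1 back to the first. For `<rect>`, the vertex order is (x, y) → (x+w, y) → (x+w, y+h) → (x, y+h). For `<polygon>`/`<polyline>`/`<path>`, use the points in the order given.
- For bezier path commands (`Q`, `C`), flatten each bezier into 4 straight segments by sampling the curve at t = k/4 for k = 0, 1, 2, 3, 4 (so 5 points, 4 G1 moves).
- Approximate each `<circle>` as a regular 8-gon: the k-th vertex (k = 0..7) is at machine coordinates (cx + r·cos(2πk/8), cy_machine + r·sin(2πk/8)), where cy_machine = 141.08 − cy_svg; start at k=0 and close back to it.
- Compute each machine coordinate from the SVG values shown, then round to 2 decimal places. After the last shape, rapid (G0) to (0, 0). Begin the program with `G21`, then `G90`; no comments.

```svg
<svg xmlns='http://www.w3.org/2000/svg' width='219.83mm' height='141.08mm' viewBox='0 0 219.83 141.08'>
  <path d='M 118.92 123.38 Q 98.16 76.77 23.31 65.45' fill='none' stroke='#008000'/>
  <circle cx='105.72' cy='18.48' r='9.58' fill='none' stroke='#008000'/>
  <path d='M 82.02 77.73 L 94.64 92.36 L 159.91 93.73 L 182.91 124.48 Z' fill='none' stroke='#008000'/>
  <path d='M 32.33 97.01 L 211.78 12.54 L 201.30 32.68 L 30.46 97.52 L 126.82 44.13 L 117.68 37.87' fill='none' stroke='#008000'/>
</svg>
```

G21
G90
G0 X118.92 Y17.70
M3 S827
G1 X105.16 Y38.80 F1011
G1 X84.64 Y55.49
G1 X57.35 Y67.76
G1 X23.31 Y75.63
M5
G0 X115.30 Y122.60
M3 S827
G1 X112.49 Y129.37 F1011
G1 X105.72 Y132.18
G1 X98.95 Y129.37
G1 X96.14 Y122.60
G1 X98.95 Y115.83
G1 X105.72 Y113.02
G1 X112.49 Y115.83
G1 X115.30 Y122.60
M5
G0 X82.02 Y63.35
M3 S827
G1 X94.64 Y48.72 F1011
G1 X159.91 Y47.35
G1 X182.91 Y16.60
G1 X82.02 Y63.35
M5
G0 X32.33 Y44.07
M3 S827
G1 X211.78 Y128.54 F1011
G1 X201.30 Y108.40
G1 X30.46 Y43.56
G1 X126.82 Y96.95
G1 X117.68 Y103.21
M5
G0 X0.00 Y0.00

viewBox `0 0 219.83 141.08` with mm width/height → 1 unit = 1 mm. Flip: y_m = 141.08 − y_svg.

**Shape 1** — `<path>` quadratic bezier, stroke `#008000` → cut (S827, F1011). Control points (SVG): P0=(118.92,123.38), P1=(98.16,76.77), P2=(23.31,65.45); sampled at t=k/4. Machine vertices: (118.92,17.70) → (105.16,38.80) → (84.64,55.49) → (57.35,67.76) → (23.31,75.63). Open path.

**Shape 2** — `<circle>` circle, stroke `#008000` → cut (S827, F1011). Machine vertices: (115.30,122.60) → (112.49,129.37) → (105.72,132.18) → (98.95,129.37) → (96.14,122.60) → (98.95,115.83) → (105.72,113.02) → (112.49,115.83) → (115.30,122.60). Closed: final G1 returns to the first vertex.

**Shape 3** — `<path>` closed polygon, stroke `#008000` → cut (S827, F1011). Machine vertices: (82.02,63.35) → (94.64,48.72) → (159.91,47.35) → (182.91,16.60) → (82.02,63.35). Closed: final G1 returns to the first vertex.

**Shape 4** — `<path>` open polyline, stroke `#008000` → cut (S827, F1011). Machine vertices: (32.33,44.07) → (211.78,128.54) → (201.30,108.40) → (30.46,43.56) → (126.82,96.95) → (117.68,103.21). Open path.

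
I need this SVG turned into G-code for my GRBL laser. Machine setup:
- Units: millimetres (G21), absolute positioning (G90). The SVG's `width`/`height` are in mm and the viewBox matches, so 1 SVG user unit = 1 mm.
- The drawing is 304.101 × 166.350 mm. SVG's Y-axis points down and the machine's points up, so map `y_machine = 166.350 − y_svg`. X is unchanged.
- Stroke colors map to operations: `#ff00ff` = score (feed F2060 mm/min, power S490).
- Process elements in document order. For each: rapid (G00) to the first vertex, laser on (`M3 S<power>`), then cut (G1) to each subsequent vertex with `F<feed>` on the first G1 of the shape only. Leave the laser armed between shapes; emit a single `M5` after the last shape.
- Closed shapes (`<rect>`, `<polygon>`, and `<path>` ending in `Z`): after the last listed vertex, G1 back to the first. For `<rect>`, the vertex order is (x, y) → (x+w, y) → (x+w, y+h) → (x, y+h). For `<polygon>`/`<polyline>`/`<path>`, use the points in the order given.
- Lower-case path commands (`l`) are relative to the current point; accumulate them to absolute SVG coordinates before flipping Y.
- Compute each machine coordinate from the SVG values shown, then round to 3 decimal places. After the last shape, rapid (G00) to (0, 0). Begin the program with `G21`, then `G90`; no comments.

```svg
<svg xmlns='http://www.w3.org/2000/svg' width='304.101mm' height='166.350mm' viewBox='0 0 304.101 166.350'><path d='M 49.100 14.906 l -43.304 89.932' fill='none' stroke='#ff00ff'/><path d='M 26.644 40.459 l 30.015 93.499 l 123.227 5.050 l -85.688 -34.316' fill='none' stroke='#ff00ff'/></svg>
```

1 u = 1 mm; y_m = 166.350 − y.

[1] `<path>` line segment, #ff00ff→score S490 F2060: (49.100,151.444) → (5.796,61.512)

[2] `<path>` open polyline, #ff00ff→score S490 F2060: (26.644,125.891) → (56.659,32.392) → (179.886,27.342) → (94.198,61.658)

G21
G90
G00 X49.100 Y151.444
M3 S490
G1 X5.796 Y61.512 F2060
G00 X26.644 Y125.891
M3 S490
G1 X56.659 Y32.392 F2060
G1 X179.886 Y27.342
G1 X94.198 Y61.658
M5
G00 X0.000 Y0.000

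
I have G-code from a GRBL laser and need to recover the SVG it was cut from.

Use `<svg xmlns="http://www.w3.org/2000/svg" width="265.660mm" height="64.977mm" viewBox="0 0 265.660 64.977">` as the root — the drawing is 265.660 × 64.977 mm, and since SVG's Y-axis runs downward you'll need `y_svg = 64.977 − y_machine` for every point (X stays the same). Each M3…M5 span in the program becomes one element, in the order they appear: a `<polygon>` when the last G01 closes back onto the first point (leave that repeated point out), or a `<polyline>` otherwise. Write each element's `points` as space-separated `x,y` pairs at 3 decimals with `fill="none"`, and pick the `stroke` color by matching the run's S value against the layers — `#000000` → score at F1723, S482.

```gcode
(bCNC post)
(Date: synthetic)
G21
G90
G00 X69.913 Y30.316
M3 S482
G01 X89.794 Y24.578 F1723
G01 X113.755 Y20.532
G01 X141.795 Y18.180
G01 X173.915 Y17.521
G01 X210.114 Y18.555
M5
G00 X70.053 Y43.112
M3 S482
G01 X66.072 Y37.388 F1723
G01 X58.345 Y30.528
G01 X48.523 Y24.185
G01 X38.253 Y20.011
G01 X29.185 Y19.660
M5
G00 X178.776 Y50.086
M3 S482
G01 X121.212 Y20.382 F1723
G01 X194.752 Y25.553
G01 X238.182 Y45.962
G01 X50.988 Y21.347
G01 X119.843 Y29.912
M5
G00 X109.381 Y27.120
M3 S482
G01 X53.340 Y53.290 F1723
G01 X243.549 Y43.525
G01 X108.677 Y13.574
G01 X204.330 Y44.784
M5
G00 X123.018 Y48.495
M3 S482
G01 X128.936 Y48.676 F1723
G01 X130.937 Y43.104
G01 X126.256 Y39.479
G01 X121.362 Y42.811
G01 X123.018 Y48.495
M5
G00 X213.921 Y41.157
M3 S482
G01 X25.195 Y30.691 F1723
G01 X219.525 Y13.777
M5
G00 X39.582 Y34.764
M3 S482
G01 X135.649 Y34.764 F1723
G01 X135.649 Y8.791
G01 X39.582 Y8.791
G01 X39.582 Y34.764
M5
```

<svg xmlns="http://www.w3.org/2000/svg" width="265.660mm" height="64.977mm" viewBox="0 0 265.660 64.977">
  <polyline points="69.913,34.661 89.794,40.399 113.755,44.445 141.795,46.797 173.915,47.456 210.114,46.422" fill="none" stroke="#000000"/>
  <polyline points="70.053,21.865 66.072,27.589 58.345,34.449 48.523,40.792 38.253,44.966 29.185,45.317" fill="none" stroke="#000000"/>
  <polyline points="178.776,14.891 121.212,44.595 194.752,39.424 238.182,19.015 50.988,43.630 119.843,35.065" fill="none" stroke="#000000"/>
  <polyline points="109.381,37.857 53.340,11.687 243.549,21.452 108.677,51.403 204.330,20.193" fill="none" stroke="#000000"/>
  <polygon points="123.018,16.482 128.936,16.301 130.937,21.873 126.256,25.498 121.362,22.166" fill="none" stroke="#000000"/>
  <polyline points="213.921,23.820 25.195,34.286 219.525,51.200" fill="none" stroke="#000000"/>
  <polygon points="39.582,30.213 135.649,30.213 135.649,56.186 39.582,56.186" fill="none" stroke="#000000"/>
</svg>

Machine Y-up, SVG Y-down with viewBox height 64.977, so y_svg = 64.977 − y_machine; X carries over. Every run uses S482, so all elements get stroke `#000000` (score).

Run 1: The run is open, so emit a `<polyline>` with points (Y-flipped): 69.913,34.661 89.794,40.399 113.755,44.445 141.795,46.797 173.915,47.456 210.114,46.422.

Run 2: The run is open, so emit a `<polyline>` with points (Y-flipped): 70.053,21.865 66.072,27.589 58.345,34.449 48.523,40.792 38.253,44.966 29.185,45.317.

Run 3: The run is open, so emit a `<polyline>` with points (Y-flipped): 178.776,14.891 121.212,44.595 194.752,39.424 238.182,19.015 50.988,43.630 119.843,35.065.

Run 4: The run is open, so emit a `<polyline>` with points (Y-flipped): 109.381,37.857 53.340,11.687 243.549,21.452 108.677,51.403 204.330,20.193.

Run 5: The run returns to its start, so emit a `<polygon>` with points (Y-flipped): 123.018,16.482 128.936,16.301 130.937,21.873 126.256,25.498 121.362,22.166.

Run 6: The run is open, so emit a `<polyline>` with points (Y-flipped): 213.921,23.820 25.195,34.286 219.525,51.200.

Run 7: The run returns to its start, so emit a `<polygon>` with points (Y-flipped): 39.582,30.213 135.649,30.213 135.649,56.186 39.582,56.186.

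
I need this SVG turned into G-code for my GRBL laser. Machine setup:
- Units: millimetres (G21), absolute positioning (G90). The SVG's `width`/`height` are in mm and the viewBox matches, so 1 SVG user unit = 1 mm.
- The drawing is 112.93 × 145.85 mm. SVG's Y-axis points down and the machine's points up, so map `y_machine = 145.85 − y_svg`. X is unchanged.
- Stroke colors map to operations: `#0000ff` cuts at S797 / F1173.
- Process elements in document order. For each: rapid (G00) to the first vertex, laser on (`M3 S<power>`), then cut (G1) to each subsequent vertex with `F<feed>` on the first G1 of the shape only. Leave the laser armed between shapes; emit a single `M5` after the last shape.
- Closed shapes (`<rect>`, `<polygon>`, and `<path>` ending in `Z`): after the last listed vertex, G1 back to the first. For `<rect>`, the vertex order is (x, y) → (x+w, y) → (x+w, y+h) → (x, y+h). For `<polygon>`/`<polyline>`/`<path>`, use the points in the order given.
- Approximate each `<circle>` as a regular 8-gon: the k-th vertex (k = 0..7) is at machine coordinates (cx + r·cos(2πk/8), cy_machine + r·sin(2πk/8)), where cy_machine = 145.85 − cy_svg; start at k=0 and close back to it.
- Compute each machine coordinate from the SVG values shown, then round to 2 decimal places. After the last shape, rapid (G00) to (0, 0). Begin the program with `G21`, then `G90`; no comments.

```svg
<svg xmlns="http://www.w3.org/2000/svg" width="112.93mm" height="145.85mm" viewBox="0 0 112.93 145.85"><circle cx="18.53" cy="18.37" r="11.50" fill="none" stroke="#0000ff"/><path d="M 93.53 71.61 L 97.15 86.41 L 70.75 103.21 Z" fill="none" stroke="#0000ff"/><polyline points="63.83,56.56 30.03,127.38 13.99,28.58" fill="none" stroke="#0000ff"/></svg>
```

Since the viewBox matches the mm dimensions, user units are millimetres directly. The only transform is the Y-flip y_m = 145.85 − y_svg.

Shape 1 is a circle drawn with `<circle>`. Its stroke #0000ff means cut at S797, F1173. After flipping Y the toolpath is (30.03,127.48) → (26.66,135.61) → (18.53,138.98) → (10.40,135.61) → (7.03,127.48) → (10.40,119.35) → (18.53,115.98) → (26.66,119.35) → (30.03,127.48), returning to the start.

Shape 2 is a closed polygon drawn with `<path>`. Its stroke #0000ff means cut at S797, F1173. After flipping Y the toolpath is (93.53,74.24) → (97.15,59.44) → (70.75,42.64) → (93.53,74.24), returning to the start.

Shape 3 is a open polyline drawn with `<polyline>`. Its stroke #0000ff means cut at S797, F1173. After flipping Y the toolpath is (63.83,89.29) → (30.03,18.47) → (13.99,117.27).

G21
G90
G00 X30.03 Y127.48
M3 S797
G1 X26.66 Y135.61 F1173
G1 X18.53 Y138.98
G1 X10.40 Y135.61
G1 X7.03 Y127.48
G1 X10.40 Y119.35
G1 X18.53 Y115.98
G1 X26.66 Y119.35
G1 X30.03 Y127.48
G00 X93.53 Y74.24
M3 S797
G1 X97.15 Y59.44 F1173
G1 X70.75 Y42.64
G1 X93.53 Y74.24
G00 X63.83 Y89.29
M3 S797
G1 X30.03 Y18.47 F1173
G1 X13.99 Y117.27
M5
G00 X0.00 Y0.00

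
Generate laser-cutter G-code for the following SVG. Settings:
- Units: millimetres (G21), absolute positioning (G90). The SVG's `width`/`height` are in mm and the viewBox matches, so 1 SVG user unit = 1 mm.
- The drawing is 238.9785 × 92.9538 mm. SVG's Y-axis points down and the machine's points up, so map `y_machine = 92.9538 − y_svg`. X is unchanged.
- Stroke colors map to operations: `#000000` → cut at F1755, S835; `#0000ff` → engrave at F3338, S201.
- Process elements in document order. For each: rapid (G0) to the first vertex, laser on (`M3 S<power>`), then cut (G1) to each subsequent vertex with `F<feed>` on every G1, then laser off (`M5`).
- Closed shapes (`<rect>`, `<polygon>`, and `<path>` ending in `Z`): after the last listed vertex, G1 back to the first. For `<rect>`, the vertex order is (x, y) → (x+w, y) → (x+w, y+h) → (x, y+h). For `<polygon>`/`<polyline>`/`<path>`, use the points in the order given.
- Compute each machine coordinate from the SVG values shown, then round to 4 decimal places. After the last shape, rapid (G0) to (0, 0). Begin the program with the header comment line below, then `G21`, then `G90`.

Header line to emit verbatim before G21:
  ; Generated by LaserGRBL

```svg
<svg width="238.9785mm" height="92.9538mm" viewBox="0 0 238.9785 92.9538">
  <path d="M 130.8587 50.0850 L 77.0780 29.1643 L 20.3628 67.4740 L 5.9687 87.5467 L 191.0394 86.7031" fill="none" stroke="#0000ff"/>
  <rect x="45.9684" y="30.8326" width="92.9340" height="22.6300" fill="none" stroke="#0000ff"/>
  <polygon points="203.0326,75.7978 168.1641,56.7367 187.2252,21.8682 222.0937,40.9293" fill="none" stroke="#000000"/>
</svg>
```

1 u = 1 mm; y_m = 92.9538 − y.

[1] `<path>` open polyline, #0000ff→engrave S201 F3338: (130.8587,42.8688) → (77.0780,63.7895) → (20.3628,25.4798) → (5.9687,5.4071) → (191.0394,6.2507)

[2] `<rect>` rectangle, #0000ff→engrave S201 F3338: (45.9684,62.1212) → (138.9024,62.1212) → (138.9024,39.4912) → (45.9684,39.4912) → (45.9684,62.1212) (closed)

[3] `<polygon>` regular polygon, #000000→cut S835 F1755: (203.0326,17.1560) → (168.1641,36.2171) → (187.2252,71.0856) → (222.0937,52.0245) → (203.0326,17.1560) (closed)

; Generated by LaserGRBL
G21
G90
G0 X130.8587 Y42.8688
M3 S201
G1 X77.0780 Y63.7895 F3338
G1 X20.3628 Y25.4798 F3338
G1 X5.9687 Y5.4071 F3338
G1 X191.0394 Y6.2507 F3338
M5
G0 X45.9684 Y62.1212
M3 S201
G1 X138.9024 Y62.1212 F3338
G1 X138.9024 Y39.4912 F3338
G1 X45.9684 Y39.4912 F3338
G1 X45.9684 Y62.1212 F3338
M5
G0 X203.0326 Y17.1560
M3 S835
G1 X168.1641 Y36.2171 F1755
G1 X187.2252 Y71.0856 F1755
G1 X222.0937 Y52.0245 F1755
G1 X203.0326 Y17.1560 F1755
M5
G0 X0.0000 Y0.0000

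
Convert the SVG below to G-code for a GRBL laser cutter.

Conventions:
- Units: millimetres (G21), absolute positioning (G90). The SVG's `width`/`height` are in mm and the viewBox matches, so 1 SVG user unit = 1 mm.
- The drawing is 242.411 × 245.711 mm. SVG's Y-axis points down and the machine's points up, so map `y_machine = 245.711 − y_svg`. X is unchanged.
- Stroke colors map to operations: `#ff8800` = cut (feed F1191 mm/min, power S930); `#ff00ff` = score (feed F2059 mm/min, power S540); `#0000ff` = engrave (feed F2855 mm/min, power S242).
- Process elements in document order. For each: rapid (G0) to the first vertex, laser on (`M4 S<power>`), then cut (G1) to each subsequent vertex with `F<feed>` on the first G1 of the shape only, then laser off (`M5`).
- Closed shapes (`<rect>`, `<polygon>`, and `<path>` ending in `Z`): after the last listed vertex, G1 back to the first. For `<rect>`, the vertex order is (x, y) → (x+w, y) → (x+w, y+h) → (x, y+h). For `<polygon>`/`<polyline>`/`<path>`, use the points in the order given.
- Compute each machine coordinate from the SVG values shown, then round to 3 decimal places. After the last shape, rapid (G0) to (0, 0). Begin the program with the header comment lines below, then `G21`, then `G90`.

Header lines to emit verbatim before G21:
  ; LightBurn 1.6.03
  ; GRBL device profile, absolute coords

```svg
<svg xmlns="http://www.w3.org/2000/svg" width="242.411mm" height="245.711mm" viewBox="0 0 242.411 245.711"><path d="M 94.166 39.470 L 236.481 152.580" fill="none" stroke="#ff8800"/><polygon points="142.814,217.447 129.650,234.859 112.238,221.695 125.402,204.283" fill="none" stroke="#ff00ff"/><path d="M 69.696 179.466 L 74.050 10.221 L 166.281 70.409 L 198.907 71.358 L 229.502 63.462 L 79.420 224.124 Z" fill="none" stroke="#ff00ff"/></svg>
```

Since the viewBox matches the mm dimensions, user units are millimetres directly. The only transform is the Y-flip y_m = 245.711 − y_svg.

Shape 1 is a line segment drawn with `<path>`. Its stroke #ff8800 means cut at S930, F1191. After flipping Y the toolpath is (94.166,206.241) → (236.481,93.131).

Shape 2 is a regular polygon drawn with `<polygon>`. Its stroke #ff00ff means score at S540, F2059. After flipping Y the toolpath is (142.814,28.264) → (129.650,10.852) → (112.238,24.016) → (125.402,41.428) → (142.814,28.264), returning to the start.

Shape 3 is a closed polygon drawn with `<path>`. Its stroke #ff00ff means score at S540, F2059. After flipping Y the toolpath is (69.696,66.245) → (74.050,235.490) → (166.281,175.302) → (198.907,174.353) → (229.502,182.249) → (79.420,21.587) → (69.696,66.245), returning to the start.

; LightBurn 1.6.03
; GRBL device profile, absolute coords
G21
G90
G0 X94.166 Y206.241
M4 S930
G1 X236.481 Y93.131 F1191
M5
G0 X142.814 Y28.264
M4 S540
G1 X129.650 Y10.852 F2059
G1 X112.238 Y24.016
G1 X125.402 Y41.428
G1 X142.814 Y28.264
M5
G0 X69.696 Y66.245
M4 S540
G1 X74.050 Y235.490 F2059
G1 X166.281 Y175.302
G1 X198.907 Y174.353
G1 X229.502 Y182.249
G1 X79.420 Y21.587
G1 X69.696 Y66.245
M5
G0 X0.000 Y0.000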